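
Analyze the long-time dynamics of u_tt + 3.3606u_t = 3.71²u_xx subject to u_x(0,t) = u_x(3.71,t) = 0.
Long-time behavior: u → constant (steady state). Damping (γ=3.3606) dissipates the nonconstant modes; with Neumann BCs the spatial average obeys M''+γM'=0 and tends to a finite limit.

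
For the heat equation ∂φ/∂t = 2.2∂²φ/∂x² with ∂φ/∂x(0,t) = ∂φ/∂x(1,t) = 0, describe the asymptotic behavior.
φ → constant (steady state). Heat is conserved (no flux at boundaries); solution approaches the spatial average.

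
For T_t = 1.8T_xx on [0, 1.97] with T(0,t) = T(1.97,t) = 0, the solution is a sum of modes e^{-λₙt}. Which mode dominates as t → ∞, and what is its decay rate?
Eigenvalues: λₙ = 1.8n²π²/1.97².
First three modes:
  n=1: λ₁ = 1.8π²/1.97² ≈ 4.578
  n=2: λ₂ = 7.2π²/1.97² ≈ 18.31 (4× faster decay)
  n=3: λ₃ = 16.2π²/1.97² ≈ 41.199 (9× faster decay)
As t → ∞, higher modes decay exponentially faster. The n=1 mode dominates: T ~ c₁ sin(πx/1.97) e^{-λ₁t}.
Decay rate: λ₁ = 1.8π²/1.97² ≈ 4.578.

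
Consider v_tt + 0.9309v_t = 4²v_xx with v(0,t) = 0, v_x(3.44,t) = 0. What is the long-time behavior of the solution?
As t → ∞, v → 0. Damping (γ=0.9309) dissipates energy; oscillations decay exponentially.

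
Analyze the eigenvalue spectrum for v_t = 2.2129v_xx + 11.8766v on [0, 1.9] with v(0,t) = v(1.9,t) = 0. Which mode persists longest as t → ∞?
Eigenvalues: λₙ = 2.2129n²π²/1.9² - 11.8766.
First three modes:
  n=1: λ₁ = 2.2129π²/1.9² - 11.8766 ≈ -5.827
  n=2: λ₂ = 8.8516π²/1.9² - 11.8766 ≈ 12.323
  n=3: λ₃ = 19.9161π²/1.9² - 11.8766 ≈ 42.573
Since 2.2129π²/1.9² ≈ 6.05 < 11.8766, λ₁ < 0.
The n=1 mode grows fastest (−λₙ is largest for n=1) → dominates.
Asymptotic: v ~ c₁ sin(πx/1.9) e^{5.827t} (exponential growth at rate −λ₁ ≈ 5.827).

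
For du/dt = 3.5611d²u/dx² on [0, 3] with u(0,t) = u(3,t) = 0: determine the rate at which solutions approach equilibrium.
Eigenvalues: λₙ = 3.5611n²π²/3².
First three modes:
  n=1: λ₁ = 3.5611π²/3² ≈ 3.905
  n=2: λ₂ = 14.2444π²/3² ≈ 15.621 (4× faster decay)
  n=3: λ₃ = 32.0499π²/3² ≈ 35.147 (9× faster decay)
As t → ∞, higher modes decay exponentially faster. The n=1 mode dominates: u ~ c₁ sin(πx/3) e^{-λ₁t}.
Decay rate: λ₁ = 3.5611π²/3² ≈ 3.905.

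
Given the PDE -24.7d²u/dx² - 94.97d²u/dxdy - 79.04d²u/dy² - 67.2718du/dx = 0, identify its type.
The second-order coefficients are A = -24.7, B = -94.97, C = -79.04. Since B² - 4AC = 1210.1489 > 0, this is a hyperbolic PDE.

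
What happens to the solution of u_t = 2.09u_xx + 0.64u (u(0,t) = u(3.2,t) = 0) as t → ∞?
u → 0. Diffusion dominates reaction (r=0.64 < κπ²/L²≈2.01); solution decays.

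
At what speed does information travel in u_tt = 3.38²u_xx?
Speed = 3.38. Information travels along characteristics x = x₀ ± 3.38t.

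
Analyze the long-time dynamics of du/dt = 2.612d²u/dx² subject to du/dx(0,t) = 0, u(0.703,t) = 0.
Long-time behavior: u → 0. Heat escapes through the Dirichlet boundary.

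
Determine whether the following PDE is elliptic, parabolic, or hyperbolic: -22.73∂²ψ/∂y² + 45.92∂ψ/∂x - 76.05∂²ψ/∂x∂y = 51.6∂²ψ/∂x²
Rewriting in standard form: -51.6∂²ψ/∂x² - 76.05∂²ψ/∂x∂y - 22.73∂²ψ/∂y² + 45.92∂ψ/∂x = 0. Coefficients: A = -51.6, B = -76.05, C = -22.73. B² - 4AC = 1092.1305, which is positive, so the equation is hyperbolic.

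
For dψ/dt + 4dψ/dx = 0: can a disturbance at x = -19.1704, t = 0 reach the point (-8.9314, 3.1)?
No. Only data at x = -21.3314 affects (-8.9314, 3.1). Advection has one-way propagation along characteristics.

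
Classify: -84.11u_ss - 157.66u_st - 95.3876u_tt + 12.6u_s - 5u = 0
Elliptic (discriminant = -7235.528544).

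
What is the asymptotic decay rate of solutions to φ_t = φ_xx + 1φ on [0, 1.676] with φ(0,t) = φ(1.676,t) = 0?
Eigenvalues: λₙ = n²π²/1.676² - 1.
First three modes:
  n=1: λ₁ = π²/1.676² - 1 ≈ 2.514
  n=2: λ₂ = 4π²/1.676² - 1 ≈ 13.054
  n=3: λ₃ = 9π²/1.676² - 1 ≈ 30.622
Since π²/1.676² ≈ 3.514 > 1, all λₙ > 0.
The n=1 mode decays slowest → dominates as t → ∞.
Asymptotic: φ ~ c₁ sin(πx/1.676) e^{-λ₁t} with decay rate λ₁ ≈ 2.514.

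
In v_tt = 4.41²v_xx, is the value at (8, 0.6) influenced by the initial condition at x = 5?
No. The domain of dependence is [5.354, 10.646], and 5 is outside this interval.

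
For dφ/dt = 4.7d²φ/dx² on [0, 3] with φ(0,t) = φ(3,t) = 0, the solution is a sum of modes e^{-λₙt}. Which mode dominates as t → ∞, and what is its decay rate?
Eigenvalues: λₙ = 4.7n²π²/3².
First three modes:
  n=1: λ₁ = 4.7π²/3² ≈ 5.154
  n=2: λ₂ = 18.8π²/3² ≈ 20.617 (4× faster decay)
  n=3: λ₃ = 42.3π²/3² ≈ 46.387 (9× faster decay)
As t → ∞, higher modes decay exponentially faster. The n=1 mode dominates: φ ~ c₁ sin(πx/3) e^{-λ₁t}.
Decay rate: λ₁ = 4.7π²/3² ≈ 5.154.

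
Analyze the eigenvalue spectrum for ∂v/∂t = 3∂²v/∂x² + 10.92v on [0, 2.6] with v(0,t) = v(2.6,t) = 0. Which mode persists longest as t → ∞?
Eigenvalues: λₙ = 3n²π²/2.6² - 10.92.
First three modes:
  n=1: λ₁ = 3π²/2.6² - 10.92 ≈ -6.54
  n=2: λ₂ = 12π²/2.6² - 10.92 ≈ 6.6
  n=3: λ₃ = 27π²/2.6² - 10.92 ≈ 28.5
Since 3π²/2.6² ≈ 4.38 < 10.92, λ₁ < 0.
The n=1 mode grows fastest (−λₙ is largest for n=1) → dominates.
Asymptotic: v ~ c₁ sin(πx/2.6) e^{6.54t} (exponential growth at rate −λ₁ ≈ 6.54).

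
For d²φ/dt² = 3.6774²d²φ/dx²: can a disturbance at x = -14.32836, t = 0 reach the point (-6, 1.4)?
No. The domain of dependence is [-11.14836, -0.85164], and -14.32836 is outside this interval.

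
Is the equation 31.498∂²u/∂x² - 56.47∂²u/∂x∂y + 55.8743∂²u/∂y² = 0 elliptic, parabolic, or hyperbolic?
Computing B² - 4AC with A = 31.498, B = -56.47, C = 55.8743: discriminant = -3850.8539056 (negative). Answer: elliptic.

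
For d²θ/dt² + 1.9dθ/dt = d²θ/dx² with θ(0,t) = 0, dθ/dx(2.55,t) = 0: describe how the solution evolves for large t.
θ → 0. Damping (γ=1.9) dissipates energy; oscillations decay exponentially.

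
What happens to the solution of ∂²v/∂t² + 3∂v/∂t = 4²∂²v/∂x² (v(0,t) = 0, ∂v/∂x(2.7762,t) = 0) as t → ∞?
v → 0. Damping (γ=3) dissipates energy; oscillations decay exponentially.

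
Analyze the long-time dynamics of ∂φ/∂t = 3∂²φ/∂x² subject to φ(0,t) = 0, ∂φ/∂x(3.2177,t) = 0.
Long-time behavior: φ → 0. Heat escapes through the Dirichlet boundary.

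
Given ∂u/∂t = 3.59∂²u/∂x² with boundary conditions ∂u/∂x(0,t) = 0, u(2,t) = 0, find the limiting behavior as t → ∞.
u → 0. Heat escapes through the Dirichlet boundary.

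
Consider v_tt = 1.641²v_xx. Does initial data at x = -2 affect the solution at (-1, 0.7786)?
Yes. The domain of dependence is [-2.2776826, 0.2776826], and -2 ∈ [-2.2776826, 0.2776826].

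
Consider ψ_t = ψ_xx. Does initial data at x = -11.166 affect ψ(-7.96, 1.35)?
Yes, for any finite x. The heat equation has infinite propagation speed, so all initial data affects all points at any t > 0.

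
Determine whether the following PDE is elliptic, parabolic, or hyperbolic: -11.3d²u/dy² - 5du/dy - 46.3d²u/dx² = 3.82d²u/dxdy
Rewriting in standard form: -46.3d²u/dx² - 3.82d²u/dxdy - 11.3d²u/dy² - 5du/dy = 0. Coefficients: A = -46.3, B = -3.82, C = -11.3. B² - 4AC = -2078.1676, which is negative, so the equation is elliptic.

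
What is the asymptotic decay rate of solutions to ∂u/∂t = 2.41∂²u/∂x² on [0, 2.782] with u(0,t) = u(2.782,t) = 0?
Eigenvalues: λₙ = 2.41n²π²/2.782².
First three modes:
  n=1: λ₁ = 2.41π²/2.782² ≈ 3.073
  n=2: λ₂ = 9.64π²/2.782² ≈ 12.293 (4× faster decay)
  n=3: λ₃ = 21.69π²/2.782² ≈ 27.66 (9× faster decay)
As t → ∞, higher modes decay exponentially faster. The n=1 mode dominates: u ~ c₁ sin(πx/2.782) e^{-λ₁t}.
Decay rate: λ₁ = 2.41π²/2.782² ≈ 3.073.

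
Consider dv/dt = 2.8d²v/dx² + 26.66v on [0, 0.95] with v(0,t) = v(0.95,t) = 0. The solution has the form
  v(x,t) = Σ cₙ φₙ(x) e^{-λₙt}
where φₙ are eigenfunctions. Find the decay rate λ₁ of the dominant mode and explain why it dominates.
Eigenvalues: λₙ = 2.8n²π²/0.95² - 26.66.
First three modes:
  n=1: λ₁ = 2.8π²/0.95² - 26.66 ≈ 3.96
  n=2: λ₂ = 11.2π²/0.95² - 26.66 ≈ 95.822
  n=3: λ₃ = 25.2π²/0.95² - 26.66 ≈ 248.923
Since 2.8π²/0.95² ≈ 30.62 > 26.66, all λₙ > 0.
The n=1 mode decays slowest → dominates as t → ∞.
Asymptotic: v ~ c₁ sin(πx/0.95) e^{-λ₁t} with decay rate λ₁ ≈ 3.96.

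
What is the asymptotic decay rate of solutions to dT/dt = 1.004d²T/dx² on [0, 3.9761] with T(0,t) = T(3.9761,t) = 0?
Eigenvalues: λₙ = 1.004n²π²/3.9761².
First three modes:
  n=1: λ₁ = 1.004π²/3.9761² ≈ 0.627
  n=2: λ₂ = 4.016π²/3.9761² ≈ 2.507 (4× faster decay)
  n=3: λ₃ = 9.036π²/3.9761² ≈ 5.641 (9× faster decay)
As t → ∞, higher modes decay exponentially faster. The n=1 mode dominates: T ~ c₁ sin(πx/3.9761) e^{-λ₁t}.
Decay rate: λ₁ = 1.004π²/3.9761² ≈ 0.627.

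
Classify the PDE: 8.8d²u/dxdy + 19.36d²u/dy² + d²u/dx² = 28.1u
Rewriting in standard form: d²u/dx² + 8.8d²u/dxdy + 19.36d²u/dy² - 28.1u = 0. A = 1, B = 8.8, C = 19.36. Discriminant B² - 4AC = 0. Since 0 = 0, parabolic.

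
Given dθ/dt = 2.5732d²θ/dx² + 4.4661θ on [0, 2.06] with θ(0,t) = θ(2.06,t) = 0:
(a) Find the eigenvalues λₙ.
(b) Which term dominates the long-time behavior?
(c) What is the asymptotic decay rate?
Eigenvalues: λₙ = 2.5732n²π²/2.06² - 4.4661.
First three modes:
  n=1: λ₁ = 2.5732π²/2.06² - 4.4661 ≈ 1.519
  n=2: λ₂ = 10.2928π²/2.06² - 4.4661 ≈ 19.473
  n=3: λ₃ = 23.1588π²/2.06² - 4.4661 ≈ 49.396
Since 2.5732π²/2.06² ≈ 5.985 > 4.4661, all λₙ > 0.
The n=1 mode decays slowest → dominates as t → ∞.
Asymptotic: θ ~ c₁ sin(πx/2.06) e^{-λ₁t} with decay rate λ₁ ≈ 1.519.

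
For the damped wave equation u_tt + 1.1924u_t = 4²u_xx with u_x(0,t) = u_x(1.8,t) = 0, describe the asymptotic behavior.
u → constant (steady state). Damping (γ=1.1924) dissipates the nonconstant modes; with Neumann BCs the spatial average obeys M''+γM'=0 and tends to a finite limit.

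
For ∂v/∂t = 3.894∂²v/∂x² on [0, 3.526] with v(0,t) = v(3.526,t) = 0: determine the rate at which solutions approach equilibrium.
Eigenvalues: λₙ = 3.894n²π²/3.526².
First three modes:
  n=1: λ₁ = 3.894π²/3.526² ≈ 3.091
  n=2: λ₂ = 15.576π²/3.526² ≈ 12.365 (4× faster decay)
  n=3: λ₃ = 35.046π²/3.526² ≈ 27.821 (9× faster decay)
As t → ∞, higher modes decay exponentially faster. The n=1 mode dominates: v ~ c₁ sin(πx/3.526) e^{-λ₁t}.
Decay rate: λ₁ = 3.894π²/3.526² ≈ 3.091.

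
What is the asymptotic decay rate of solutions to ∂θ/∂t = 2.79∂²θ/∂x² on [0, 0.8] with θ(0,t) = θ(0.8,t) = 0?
Eigenvalues: λₙ = 2.79n²π²/0.8².
First three modes:
  n=1: λ₁ = 2.79π²/0.8² ≈ 43.025
  n=2: λ₂ = 11.16π²/0.8² ≈ 172.101 (4× faster decay)
  n=3: λ₃ = 25.11π²/0.8² ≈ 387.228 (9× faster decay)
As t → ∞, higher modes decay exponentially faster. The n=1 mode dominates: θ ~ c₁ sin(πx/0.8) e^{-λ₁t}.
Decay rate: λ₁ = 2.79π²/0.8² ≈ 43.025.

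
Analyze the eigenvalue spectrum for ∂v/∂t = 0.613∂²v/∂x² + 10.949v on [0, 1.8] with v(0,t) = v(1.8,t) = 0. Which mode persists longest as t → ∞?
Eigenvalues: λₙ = 0.613n²π²/1.8² - 10.949.
First three modes:
  n=1: λ₁ = 0.613π²/1.8² - 10.949 ≈ -9.082
  n=2: λ₂ = 2.452π²/1.8² - 10.949 ≈ -3.48
  n=3: λ₃ = 5.517π²/1.8² - 10.949 ≈ 5.857
Since 0.613π²/1.8² ≈ 1.867 < 10.949, λ₁ < 0.
The n=1 mode grows fastest (−λₙ is largest for n=1) → dominates.
Asymptotic: v ~ c₁ sin(πx/1.8) e^{9.082t} (exponential growth at rate −λ₁ ≈ 9.082).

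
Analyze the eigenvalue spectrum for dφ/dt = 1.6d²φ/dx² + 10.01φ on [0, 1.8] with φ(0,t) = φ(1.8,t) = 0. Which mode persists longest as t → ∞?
Eigenvalues: λₙ = 1.6n²π²/1.8² - 10.01.
First three modes:
  n=1: λ₁ = 1.6π²/1.8² - 10.01 ≈ -5.136
  n=2: λ₂ = 6.4π²/1.8² - 10.01 ≈ 9.486
  n=3: λ₃ = 14.4π²/1.8² - 10.01 ≈ 33.855
Since 1.6π²/1.8² ≈ 4.874 < 10.01, λ₁ < 0.
The n=1 mode grows fastest (−λₙ is largest for n=1) → dominates.
Asymptotic: φ ~ c₁ sin(πx/1.8) e^{5.136t} (exponential growth at rate −λ₁ ≈ 5.136).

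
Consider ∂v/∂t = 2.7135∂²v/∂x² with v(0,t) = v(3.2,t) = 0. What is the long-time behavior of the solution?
As t → ∞, v → 0. Heat diffuses out through both boundaries.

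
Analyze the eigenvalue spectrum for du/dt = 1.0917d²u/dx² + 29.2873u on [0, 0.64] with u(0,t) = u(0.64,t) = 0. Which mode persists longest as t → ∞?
Eigenvalues: λₙ = 1.0917n²π²/0.64² - 29.2873.
First three modes:
  n=1: λ₁ = 1.0917π²/0.64² - 29.2873 ≈ -2.982
  n=2: λ₂ = 4.3668π²/0.64² - 29.2873 ≈ 75.934
  n=3: λ₃ = 9.8253π²/0.64² - 29.2873 ≈ 207.46
Since 1.0917π²/0.64² ≈ 26.305 < 29.2873, λ₁ < 0.
The n=1 mode grows fastest (−λₙ is largest for n=1) → dominates.
Asymptotic: u ~ c₁ sin(πx/0.64) e^{2.982t} (exponential growth at rate −λ₁ ≈ 2.982).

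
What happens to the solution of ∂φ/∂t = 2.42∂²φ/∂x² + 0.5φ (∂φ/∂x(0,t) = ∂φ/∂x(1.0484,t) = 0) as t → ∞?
φ grows unboundedly. With Neumann BCs the constant mode has diffusion eigenvalue 0, so any r > 0 makes it grow like e^(0.5t); solution grows exponentially.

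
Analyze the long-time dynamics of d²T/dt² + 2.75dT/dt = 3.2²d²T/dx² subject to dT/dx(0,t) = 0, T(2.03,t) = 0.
Long-time behavior: T → 0. Damping (γ=2.75) dissipates energy; oscillations decay exponentially.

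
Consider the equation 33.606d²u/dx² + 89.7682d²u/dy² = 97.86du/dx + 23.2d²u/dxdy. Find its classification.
Rewriting in standard form: 33.606d²u/dx² - 23.2d²u/dxdy + 89.7682d²u/dy² - 97.86du/dx = 0. Elliptic. (A = 33.606, B = -23.2, C = 89.7682 gives B² - 4AC = -11528.7605168.)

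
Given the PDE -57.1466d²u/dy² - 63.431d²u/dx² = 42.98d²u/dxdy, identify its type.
Rewriting in standard form: -63.431d²u/dx² - 42.98d²u/dxdy - 57.1466d²u/dy² = 0. The second-order coefficients are A = -63.431, B = -42.98, C = -57.1466. Since B² - 4AC = -12652.1835384 < 0, this is an elliptic PDE.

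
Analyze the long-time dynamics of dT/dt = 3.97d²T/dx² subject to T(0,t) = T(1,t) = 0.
Long-time behavior: T → 0. Heat diffuses out through both boundaries.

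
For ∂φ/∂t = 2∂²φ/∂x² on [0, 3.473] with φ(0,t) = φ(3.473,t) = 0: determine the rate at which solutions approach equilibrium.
Eigenvalues: λₙ = 2n²π²/3.473².
First three modes:
  n=1: λ₁ = 2π²/3.473² ≈ 1.637
  n=2: λ₂ = 8π²/3.473² ≈ 6.546 (4× faster decay)
  n=3: λ₃ = 18π²/3.473² ≈ 14.729 (9× faster decay)
As t → ∞, higher modes decay exponentially faster. The n=1 mode dominates: φ ~ c₁ sin(πx/3.473) e^{-λ₁t}.
Decay rate: λ₁ = 2π²/3.473² ≈ 1.637.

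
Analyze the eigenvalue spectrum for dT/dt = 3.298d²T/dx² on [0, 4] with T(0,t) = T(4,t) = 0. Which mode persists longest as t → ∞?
Eigenvalues: λₙ = 3.298n²π²/4².
First three modes:
  n=1: λ₁ = 3.298π²/4² ≈ 2.034
  n=2: λ₂ = 13.192π²/4² ≈ 8.137 (4× faster decay)
  n=3: λ₃ = 29.682π²/4² ≈ 18.309 (9× faster decay)
As t → ∞, higher modes decay exponentially faster. The n=1 mode dominates: T ~ c₁ sin(πx/4) e^{-λ₁t}.
Decay rate: λ₁ = 3.298π²/4² ≈ 2.034.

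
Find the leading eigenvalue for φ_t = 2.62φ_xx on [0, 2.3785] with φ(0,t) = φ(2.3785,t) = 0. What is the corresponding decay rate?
Eigenvalues: λₙ = 2.62n²π²/2.3785².
First three modes:
  n=1: λ₁ = 2.62π²/2.3785² ≈ 4.571
  n=2: λ₂ = 10.48π²/2.3785² ≈ 18.283 (4× faster decay)
  n=3: λ₃ = 23.58π²/2.3785² ≈ 41.137 (9× faster decay)
As t → ∞, higher modes decay exponentially faster. The n=1 mode dominates: φ ~ c₁ sin(πx/2.3785) e^{-λ₁t}.
Decay rate: λ₁ = 2.62π²/2.3785² ≈ 4.571.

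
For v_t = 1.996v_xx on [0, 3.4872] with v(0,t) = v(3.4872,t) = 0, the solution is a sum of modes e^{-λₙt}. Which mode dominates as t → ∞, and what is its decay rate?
Eigenvalues: λₙ = 1.996n²π²/3.4872².
First three modes:
  n=1: λ₁ = 1.996π²/3.4872² ≈ 1.62
  n=2: λ₂ = 7.984π²/3.4872² ≈ 6.48 (4× faster decay)
  n=3: λ₃ = 17.964π²/3.4872² ≈ 14.58 (9× faster decay)
As t → ∞, higher modes decay exponentially faster. The n=1 mode dominates: v ~ c₁ sin(πx/3.4872) e^{-λ₁t}.
Decay rate: λ₁ = 1.996π²/3.4872² ≈ 1.62.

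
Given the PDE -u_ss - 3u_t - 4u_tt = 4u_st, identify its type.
Rewriting in standard form: -u_ss - 4u_st - 4u_tt - 3u_t = 0. The second-order coefficients are A = -1, B = -4, C = -4. Since B² - 4AC = 0 = 0, this is a parabolic PDE.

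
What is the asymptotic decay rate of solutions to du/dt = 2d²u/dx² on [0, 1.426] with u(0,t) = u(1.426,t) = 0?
Eigenvalues: λₙ = 2n²π²/1.426².
First three modes:
  n=1: λ₁ = 2π²/1.426² ≈ 9.707
  n=2: λ₂ = 8π²/1.426² ≈ 38.829 (4× faster decay)
  n=3: λ₃ = 18π²/1.426² ≈ 87.364 (9× faster decay)
As t → ∞, higher modes decay exponentially faster. The n=1 mode dominates: u ~ c₁ sin(πx/1.426) e^{-λ₁t}.
Decay rate: λ₁ = 2π²/1.426² ≈ 9.707.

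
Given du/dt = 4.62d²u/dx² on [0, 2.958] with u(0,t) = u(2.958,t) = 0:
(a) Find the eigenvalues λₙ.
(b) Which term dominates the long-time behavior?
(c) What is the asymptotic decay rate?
Eigenvalues: λₙ = 4.62n²π²/2.958².
First three modes:
  n=1: λ₁ = 4.62π²/2.958² ≈ 5.211
  n=2: λ₂ = 18.48π²/2.958² ≈ 20.845 (4× faster decay)
  n=3: λ₃ = 41.58π²/2.958² ≈ 46.902 (9× faster decay)
As t → ∞, higher modes decay exponentially faster. The n=1 mode dominates: u ~ c₁ sin(πx/2.958) e^{-λ₁t}.
Decay rate: λ₁ = 4.62π²/2.958² ≈ 5.211.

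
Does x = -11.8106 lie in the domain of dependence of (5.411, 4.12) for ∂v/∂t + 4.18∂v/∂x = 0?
Yes. The characteristic through (5.411, 4.12) passes through x = -11.8106.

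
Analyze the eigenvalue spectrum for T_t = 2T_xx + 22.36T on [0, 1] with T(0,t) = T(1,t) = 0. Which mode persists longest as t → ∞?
Eigenvalues: λₙ = 2n²π²/1² - 22.36.
First three modes:
  n=1: λ₁ = 2π² - 22.36 ≈ -2.621
  n=2: λ₂ = 8π² - 22.36 ≈ 56.597
  n=3: λ₃ = 18π² - 22.36 ≈ 155.293
Since 2π² ≈ 19.739 < 22.36, λ₁ < 0.
The n=1 mode grows fastest (−λₙ is largest for n=1) → dominates.
Asymptotic: T ~ c₁ sin(πx/1) e^{2.621t} (exponential growth at rate −λ₁ ≈ 2.621).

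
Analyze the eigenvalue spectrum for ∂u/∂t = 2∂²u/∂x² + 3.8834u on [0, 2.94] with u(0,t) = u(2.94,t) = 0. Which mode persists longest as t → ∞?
Eigenvalues: λₙ = 2n²π²/2.94² - 3.8834.
First three modes:
  n=1: λ₁ = 2π²/2.94² - 3.8834 ≈ -1.6
  n=2: λ₂ = 8π²/2.94² - 3.8834 ≈ 5.251
  n=3: λ₃ = 18π²/2.94² - 3.8834 ≈ 16.67
Since 2π²/2.94² ≈ 2.284 < 3.8834, λ₁ < 0.
The n=1 mode grows fastest (−λₙ is largest for n=1) → dominates.
Asymptotic: u ~ c₁ sin(πx/2.94) e^{1.6t} (exponential growth at rate −λ₁ ≈ 1.6).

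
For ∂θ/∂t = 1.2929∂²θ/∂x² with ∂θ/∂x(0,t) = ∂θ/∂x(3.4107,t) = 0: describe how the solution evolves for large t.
θ → constant (steady state). Heat is conserved (no flux at boundaries); solution approaches the spatial average.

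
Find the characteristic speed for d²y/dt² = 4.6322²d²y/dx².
Speed = 4.6322. Information travels along characteristics x = x₀ ± 4.6322t.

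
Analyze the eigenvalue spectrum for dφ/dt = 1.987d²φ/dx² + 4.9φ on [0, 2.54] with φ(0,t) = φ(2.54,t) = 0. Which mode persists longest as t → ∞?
Eigenvalues: λₙ = 1.987n²π²/2.54² - 4.9.
First three modes:
  n=1: λ₁ = 1.987π²/2.54² - 4.9 ≈ -1.86
  n=2: λ₂ = 7.948π²/2.54² - 4.9 ≈ 7.259
  n=3: λ₃ = 17.883π²/2.54² - 4.9 ≈ 22.457
Since 1.987π²/2.54² ≈ 3.04 < 4.9, λ₁ < 0.
The n=1 mode grows fastest (−λₙ is largest for n=1) → dominates.
Asymptotic: φ ~ c₁ sin(πx/2.54) e^{1.86t} (exponential growth at rate −λ₁ ≈ 1.86).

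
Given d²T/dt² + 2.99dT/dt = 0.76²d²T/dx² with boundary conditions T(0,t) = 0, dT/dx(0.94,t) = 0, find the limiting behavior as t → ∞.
T → 0. Damping (γ=2.99) dissipates energy; oscillations decay exponentially.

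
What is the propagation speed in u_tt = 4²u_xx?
Speed = 4. Information travels along characteristics x = x₀ ± 4t.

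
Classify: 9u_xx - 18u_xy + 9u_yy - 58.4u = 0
Parabolic (discriminant = 0).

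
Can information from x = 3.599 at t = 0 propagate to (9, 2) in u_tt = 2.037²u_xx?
No. The domain of dependence is [4.926, 13.074], and 3.599 is outside this interval.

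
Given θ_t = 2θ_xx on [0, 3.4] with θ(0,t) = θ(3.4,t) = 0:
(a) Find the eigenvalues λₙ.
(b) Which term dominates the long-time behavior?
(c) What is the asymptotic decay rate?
Eigenvalues: λₙ = 2n²π²/3.4².
First three modes:
  n=1: λ₁ = 2π²/3.4² ≈ 1.708
  n=2: λ₂ = 8π²/3.4² ≈ 6.83 (4× faster decay)
  n=3: λ₃ = 18π²/3.4² ≈ 15.368 (9× faster decay)
As t → ∞, higher modes decay exponentially faster. The n=1 mode dominates: θ ~ c₁ sin(πx/3.4) e^{-λ₁t}.
Decay rate: λ₁ = 2π²/3.4² ≈ 1.708.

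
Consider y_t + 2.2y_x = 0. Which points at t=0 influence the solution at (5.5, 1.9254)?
A single point: x = 1.26412. The characteristic through (5.5, 1.9254) is x - 2.2t = const, so x = 5.5 - 2.2·1.9254 = 1.26412.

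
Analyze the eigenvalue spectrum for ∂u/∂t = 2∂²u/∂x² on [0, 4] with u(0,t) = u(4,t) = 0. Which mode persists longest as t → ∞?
Eigenvalues: λₙ = 2n²π²/4².
First three modes:
  n=1: λ₁ = 2π²/4² ≈ 1.234
  n=2: λ₂ = 8π²/4² ≈ 4.935 (4× faster decay)
  n=3: λ₃ = 18π²/4² ≈ 11.103 (9× faster decay)
As t → ∞, higher modes decay exponentially faster. The n=1 mode dominates: u ~ c₁ sin(πx/4) e^{-λ₁t}.
Decay rate: λ₁ = 2π²/4² ≈ 1.234.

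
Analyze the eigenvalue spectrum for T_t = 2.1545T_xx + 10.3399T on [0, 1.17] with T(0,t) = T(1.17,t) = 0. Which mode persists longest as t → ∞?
Eigenvalues: λₙ = 2.1545n²π²/1.17² - 10.3399.
First three modes:
  n=1: λ₁ = 2.1545π²/1.17² - 10.3399 ≈ 5.194
  n=2: λ₂ = 8.618π²/1.17² - 10.3399 ≈ 51.795
  n=3: λ₃ = 19.3905π²/1.17² - 10.3399 ≈ 129.463
Since 2.1545π²/1.17² ≈ 15.534 > 10.3399, all λₙ > 0.
The n=1 mode decays slowest → dominates as t → ∞.
Asymptotic: T ~ c₁ sin(πx/1.17) e^{-λ₁t} with decay rate λ₁ ≈ 5.194.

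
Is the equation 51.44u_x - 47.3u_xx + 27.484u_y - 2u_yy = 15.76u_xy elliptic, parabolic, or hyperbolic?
Rewriting in standard form: -47.3u_xx - 15.76u_xy - 2u_yy + 51.44u_x + 27.484u_y = 0. Computing B² - 4AC with A = -47.3, B = -15.76, C = -2: discriminant = -130.0224 (negative). Answer: elliptic.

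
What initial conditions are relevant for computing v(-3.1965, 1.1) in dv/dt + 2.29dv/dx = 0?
A single point: x = -5.7155. The characteristic through (-3.1965, 1.1) is x - 2.29t = const, so x = -3.1965 - 2.29·1.1 = -5.7155.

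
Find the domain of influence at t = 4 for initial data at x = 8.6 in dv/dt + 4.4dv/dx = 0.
At x = 26.2. The characteristic carries data from (8.6, 0) to (26.2, 4).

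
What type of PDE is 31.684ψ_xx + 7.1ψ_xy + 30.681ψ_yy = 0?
With A = 31.684, B = 7.1, C = 30.681, the discriminant is -3837.977216. This is an elliptic PDE.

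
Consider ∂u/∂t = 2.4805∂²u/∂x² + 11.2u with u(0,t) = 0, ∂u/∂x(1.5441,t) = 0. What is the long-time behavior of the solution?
As t → ∞, u grows unboundedly. Reaction dominates diffusion (r=11.2 > κπ²/(4L²)≈2.57); solution grows exponentially.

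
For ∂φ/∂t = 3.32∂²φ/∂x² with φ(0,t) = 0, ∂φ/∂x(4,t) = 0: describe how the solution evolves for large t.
φ → 0. Heat escapes through the Dirichlet boundary.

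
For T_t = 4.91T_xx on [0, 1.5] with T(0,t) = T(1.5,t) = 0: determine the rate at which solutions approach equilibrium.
Eigenvalues: λₙ = 4.91n²π²/1.5².
First three modes:
  n=1: λ₁ = 4.91π²/1.5² ≈ 21.538
  n=2: λ₂ = 19.64π²/1.5² ≈ 86.151 (4× faster decay)
  n=3: λ₃ = 44.19π²/1.5² ≈ 193.839 (9× faster decay)
As t → ∞, higher modes decay exponentially faster. The n=1 mode dominates: T ~ c₁ sin(πx/1.5) e^{-λ₁t}.
Decay rate: λ₁ = 4.91π²/1.5² ≈ 21.538.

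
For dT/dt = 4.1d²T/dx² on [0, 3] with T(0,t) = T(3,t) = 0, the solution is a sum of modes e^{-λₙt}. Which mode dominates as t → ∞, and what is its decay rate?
Eigenvalues: λₙ = 4.1n²π²/3².
First three modes:
  n=1: λ₁ = 4.1π²/3² ≈ 4.496
  n=2: λ₂ = 16.4π²/3² ≈ 17.985 (4× faster decay)
  n=3: λ₃ = 36.9π²/3² ≈ 40.465 (9× faster decay)
As t → ∞, higher modes decay exponentially faster. The n=1 mode dominates: T ~ c₁ sin(πx/3) e^{-λ₁t}.
Decay rate: λ₁ = 4.1π²/3² ≈ 4.496.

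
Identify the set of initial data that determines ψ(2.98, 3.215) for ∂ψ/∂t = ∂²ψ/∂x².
The entire real line. The heat equation has infinite propagation speed: any initial disturbance instantly affects all points (though exponentially small far away).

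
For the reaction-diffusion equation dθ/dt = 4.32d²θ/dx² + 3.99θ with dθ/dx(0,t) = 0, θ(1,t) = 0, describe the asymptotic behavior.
θ → 0. Diffusion dominates reaction (r=3.99 < κπ²/(4L²)≈10.66); solution decays.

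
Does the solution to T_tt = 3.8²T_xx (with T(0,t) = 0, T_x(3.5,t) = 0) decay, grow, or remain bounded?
T oscillates (no decay). Energy is conserved; the solution oscillates indefinitely as standing waves.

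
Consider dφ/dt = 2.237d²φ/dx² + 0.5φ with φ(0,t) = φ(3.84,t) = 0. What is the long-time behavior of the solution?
As t → ∞, φ → 0. Diffusion dominates reaction (r=0.5 < κπ²/L²≈1.5); solution decays.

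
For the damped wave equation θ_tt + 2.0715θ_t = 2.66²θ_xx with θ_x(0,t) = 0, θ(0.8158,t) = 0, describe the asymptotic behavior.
θ → 0. Damping (γ=2.0715) dissipates energy; oscillations decay exponentially.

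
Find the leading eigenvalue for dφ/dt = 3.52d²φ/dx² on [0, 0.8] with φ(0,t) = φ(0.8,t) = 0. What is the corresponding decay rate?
Eigenvalues: λₙ = 3.52n²π²/0.8².
First three modes:
  n=1: λ₁ = 3.52π²/0.8² ≈ 54.283
  n=2: λ₂ = 14.08π²/0.8² ≈ 217.131 (4× faster decay)
  n=3: λ₃ = 31.68π²/0.8² ≈ 488.545 (9× faster decay)
As t → ∞, higher modes decay exponentially faster. The n=1 mode dominates: φ ~ c₁ sin(πx/0.8) e^{-λ₁t}.
Decay rate: λ₁ = 3.52π²/0.8² ≈ 54.283.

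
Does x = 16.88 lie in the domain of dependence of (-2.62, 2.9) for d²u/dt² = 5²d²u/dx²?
No. The domain of dependence is [-17.12, 11.88], and 16.88 is outside this interval.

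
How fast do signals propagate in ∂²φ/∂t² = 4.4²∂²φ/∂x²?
Speed = 4.4. Information travels along characteristics x = x₀ ± 4.4t.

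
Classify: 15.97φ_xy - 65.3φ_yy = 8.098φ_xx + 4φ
Rewriting in standard form: -8.098φ_xx + 15.97φ_xy - 65.3φ_yy - 4φ = 0. Elliptic (discriminant = -1860.1567).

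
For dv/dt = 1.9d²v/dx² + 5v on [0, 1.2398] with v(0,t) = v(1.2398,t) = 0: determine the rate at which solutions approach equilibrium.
Eigenvalues: λₙ = 1.9n²π²/1.2398² - 5.
First three modes:
  n=1: λ₁ = 1.9π²/1.2398² - 5 ≈ 7.2
  n=2: λ₂ = 7.6π²/1.2398² - 5 ≈ 43.799
  n=3: λ₃ = 17.1π²/1.2398² - 5 ≈ 104.798
Since 1.9π²/1.2398² ≈ 12.2 > 5, all λₙ > 0.
The n=1 mode decays slowest → dominates as t → ∞.
Asymptotic: v ~ c₁ sin(πx/1.2398) e^{-λ₁t} with decay rate λ₁ ≈ 7.2.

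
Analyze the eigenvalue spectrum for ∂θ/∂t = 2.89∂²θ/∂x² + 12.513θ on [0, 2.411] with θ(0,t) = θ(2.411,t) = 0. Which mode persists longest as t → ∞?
Eigenvalues: λₙ = 2.89n²π²/2.411² - 12.513.
First three modes:
  n=1: λ₁ = 2.89π²/2.411² - 12.513 ≈ -7.606
  n=2: λ₂ = 11.56π²/2.411² - 12.513 ≈ 7.114
  n=3: λ₃ = 26.01π²/2.411² - 12.513 ≈ 31.649
Since 2.89π²/2.411² ≈ 4.907 < 12.513, λ₁ < 0.
The n=1 mode grows fastest (−λₙ is largest for n=1) → dominates.
Asymptotic: θ ~ c₁ sin(πx/2.411) e^{7.606t} (exponential growth at rate −λ₁ ≈ 7.606).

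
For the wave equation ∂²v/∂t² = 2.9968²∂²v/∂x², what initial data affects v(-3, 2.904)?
Domain of dependence: [-11.7027072, 5.7027072]. Signals travel at speed 2.9968, so data within |x - -3| ≤ 2.9968·2.904 = 8.7027072 can reach the point.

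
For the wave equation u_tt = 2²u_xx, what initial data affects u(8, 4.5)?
Domain of dependence: [-1, 17]. Signals travel at speed 2, so data within |x - 8| ≤ 2·4.5 = 9 can reach the point.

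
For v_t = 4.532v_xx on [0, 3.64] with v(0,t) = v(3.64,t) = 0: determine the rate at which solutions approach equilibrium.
Eigenvalues: λₙ = 4.532n²π²/3.64².
First three modes:
  n=1: λ₁ = 4.532π²/3.64² ≈ 3.376
  n=2: λ₂ = 18.128π²/3.64² ≈ 13.504 (4× faster decay)
  n=3: λ₃ = 40.788π²/3.64² ≈ 30.383 (9× faster decay)
As t → ∞, higher modes decay exponentially faster. The n=1 mode dominates: v ~ c₁ sin(πx/3.64) e^{-λ₁t}.
Decay rate: λ₁ = 4.532π²/3.64² ≈ 3.376.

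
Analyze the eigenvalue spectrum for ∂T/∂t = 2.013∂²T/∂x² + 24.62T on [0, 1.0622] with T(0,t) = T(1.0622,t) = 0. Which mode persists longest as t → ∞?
Eigenvalues: λₙ = 2.013n²π²/1.0622² - 24.62.
First three modes:
  n=1: λ₁ = 2.013π²/1.0622² - 24.62 ≈ -7.011
  n=2: λ₂ = 8.052π²/1.0622² - 24.62 ≈ 45.815
  n=3: λ₃ = 18.117π²/1.0622² - 24.62 ≈ 133.86
Since 2.013π²/1.0622² ≈ 17.609 < 24.62, λ₁ < 0.
The n=1 mode grows fastest (−λₙ is largest for n=1) → dominates.
Asymptotic: T ~ c₁ sin(πx/1.0622) e^{7.011t} (exponential growth at rate −λ₁ ≈ 7.011).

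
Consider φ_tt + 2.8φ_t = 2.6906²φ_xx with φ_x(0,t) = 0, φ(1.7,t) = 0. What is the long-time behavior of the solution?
As t → ∞, φ → 0. Damping (γ=2.8) dissipates energy; oscillations decay exponentially.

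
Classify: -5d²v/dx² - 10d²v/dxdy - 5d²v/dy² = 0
Parabolic (discriminant = 0).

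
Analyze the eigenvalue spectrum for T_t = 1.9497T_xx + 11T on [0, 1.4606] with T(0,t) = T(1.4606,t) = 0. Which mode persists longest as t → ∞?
Eigenvalues: λₙ = 1.9497n²π²/1.4606² - 11.
First three modes:
  n=1: λ₁ = 1.9497π²/1.4606² - 11 ≈ -1.98
  n=2: λ₂ = 7.7988π²/1.4606² - 11 ≈ 25.08
  n=3: λ₃ = 17.5473π²/1.4606² - 11 ≈ 70.18
Since 1.9497π²/1.4606² ≈ 9.02 < 11, λ₁ < 0.
The n=1 mode grows fastest (−λₙ is largest for n=1) → dominates.
Asymptotic: T ~ c₁ sin(πx/1.4606) e^{1.98t} (exponential growth at rate −λ₁ ≈ 1.98).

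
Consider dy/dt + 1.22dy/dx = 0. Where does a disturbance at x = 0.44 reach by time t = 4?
At x = 5.32. The characteristic carries data from (0.44, 0) to (5.32, 4).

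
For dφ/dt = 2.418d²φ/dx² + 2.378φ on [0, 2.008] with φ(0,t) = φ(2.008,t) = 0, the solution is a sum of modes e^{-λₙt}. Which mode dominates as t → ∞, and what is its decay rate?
Eigenvalues: λₙ = 2.418n²π²/2.008² - 2.378.
First three modes:
  n=1: λ₁ = 2.418π²/2.008² - 2.378 ≈ 3.541
  n=2: λ₂ = 9.672π²/2.008² - 2.378 ≈ 21.297
  n=3: λ₃ = 21.762π²/2.008² - 2.378 ≈ 50.891
Since 2.418π²/2.008² ≈ 5.919 > 2.378, all λₙ > 0.
The n=1 mode decays slowest → dominates as t → ∞.
Asymptotic: φ ~ c₁ sin(πx/2.008) e^{-λ₁t} with decay rate λ₁ ≈ 3.541.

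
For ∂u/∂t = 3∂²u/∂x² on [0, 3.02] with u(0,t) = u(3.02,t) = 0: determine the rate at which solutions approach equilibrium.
Eigenvalues: λₙ = 3n²π²/3.02².
First three modes:
  n=1: λ₁ = 3π²/3.02² ≈ 3.246
  n=2: λ₂ = 12π²/3.02² ≈ 12.986 (4× faster decay)
  n=3: λ₃ = 27π²/3.02² ≈ 29.218 (9× faster decay)
As t → ∞, higher modes decay exponentially faster. The n=1 mode dominates: u ~ c₁ sin(πx/3.02) e^{-λ₁t}.
Decay rate: λ₁ = 3π²/3.02² ≈ 3.246.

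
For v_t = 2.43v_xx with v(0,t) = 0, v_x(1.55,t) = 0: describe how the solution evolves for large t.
v → 0. Heat escapes through the Dirichlet boundary.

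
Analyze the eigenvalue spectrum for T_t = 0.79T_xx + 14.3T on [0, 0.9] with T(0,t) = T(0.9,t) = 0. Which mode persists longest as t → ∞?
Eigenvalues: λₙ = 0.79n²π²/0.9² - 14.3.
First three modes:
  n=1: λ₁ = 0.79π²/0.9² - 14.3 ≈ -4.674
  n=2: λ₂ = 3.16π²/0.9² - 14.3 ≈ 24.204
  n=3: λ₃ = 7.11π²/0.9² - 14.3 ≈ 72.333
Since 0.79π²/0.9² ≈ 9.626 < 14.3, λ₁ < 0.
The n=1 mode grows fastest (−λₙ is largest for n=1) → dominates.
Asymptotic: T ~ c₁ sin(πx/0.9) e^{4.674t} (exponential growth at rate −λ₁ ≈ 4.674).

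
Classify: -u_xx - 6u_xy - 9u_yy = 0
Parabolic (discriminant = 0).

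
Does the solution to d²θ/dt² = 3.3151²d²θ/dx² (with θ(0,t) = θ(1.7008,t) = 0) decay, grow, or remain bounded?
θ oscillates (no decay). Energy is conserved; the solution oscillates indefinitely as standing waves.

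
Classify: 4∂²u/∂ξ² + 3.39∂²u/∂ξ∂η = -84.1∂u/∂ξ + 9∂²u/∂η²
Rewriting in standard form: 4∂²u/∂ξ² + 3.39∂²u/∂ξ∂η - 9∂²u/∂η² + 84.1∂u/∂ξ = 0. Hyperbolic (discriminant = 155.4921).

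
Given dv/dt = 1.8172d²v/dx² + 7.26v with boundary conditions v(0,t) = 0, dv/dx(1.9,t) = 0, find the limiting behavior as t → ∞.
v grows unboundedly. Reaction dominates diffusion (r=7.26 > κπ²/(4L²)≈1.24); solution grows exponentially.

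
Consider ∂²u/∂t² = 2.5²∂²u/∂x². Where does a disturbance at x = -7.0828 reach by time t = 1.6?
Domain of influence: [-11.0828, -3.0828]. Data at x = -7.0828 spreads outward at speed 2.5.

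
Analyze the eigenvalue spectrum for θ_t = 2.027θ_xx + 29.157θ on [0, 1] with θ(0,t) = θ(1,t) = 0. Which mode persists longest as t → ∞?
Eigenvalues: λₙ = 2.027n²π²/1² - 29.157.
First three modes:
  n=1: λ₁ = 2.027π² - 29.157 ≈ -9.151
  n=2: λ₂ = 8.108π² - 29.157 ≈ 50.866
  n=3: λ₃ = 18.243π² - 29.157 ≈ 150.894
Since 2.027π² ≈ 20.006 < 29.157, λ₁ < 0.
The n=1 mode grows fastest (−λₙ is largest for n=1) → dominates.
Asymptotic: θ ~ c₁ sin(πx/1) e^{9.151t} (exponential growth at rate −λ₁ ≈ 9.151).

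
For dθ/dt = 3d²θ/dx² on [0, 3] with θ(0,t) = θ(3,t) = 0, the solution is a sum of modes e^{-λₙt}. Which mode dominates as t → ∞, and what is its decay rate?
Eigenvalues: λₙ = 3n²π²/3².
First three modes:
  n=1: λ₁ = 3π²/3² ≈ 3.29
  n=2: λ₂ = 12π²/3² ≈ 13.159 (4× faster decay)
  n=3: λ₃ = 27π²/3² ≈ 29.609 (9× faster decay)
As t → ∞, higher modes decay exponentially faster. The n=1 mode dominates: θ ~ c₁ sin(πx/3) e^{-λ₁t}.
Decay rate: λ₁ = 3π²/3² ≈ 3.29.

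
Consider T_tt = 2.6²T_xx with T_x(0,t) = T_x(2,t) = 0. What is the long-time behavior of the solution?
As t → ∞, T oscillates about a mean that drifts linearly in t (generically unbounded; no decay). There is no damping, so the nonconstant modes persist as standing waves (energy conserved, no decay). But with Neumann conditions at both ends the constant mode has eigenvalue 0: the spatial mean M(t) of T satisfies M'' = 0, so M(t) = M(0) + M'(0)·t. Unless the initial velocity has zero mean (∫T_t(x,0)dx = 0), the solution grows linearly in t (unbounded, though not exponentially); if it does have zero mean, the solution stays bounded and simply oscillates.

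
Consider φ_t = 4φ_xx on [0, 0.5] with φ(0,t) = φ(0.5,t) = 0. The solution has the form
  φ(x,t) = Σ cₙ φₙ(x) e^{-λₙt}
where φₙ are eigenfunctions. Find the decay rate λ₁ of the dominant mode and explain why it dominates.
Eigenvalues: λₙ = 4n²π²/0.5².
First three modes:
  n=1: λ₁ = 4π²/0.5² ≈ 157.914
  n=2: λ₂ = 16π²/0.5² ≈ 631.655 (4× faster decay)
  n=3: λ₃ = 36π²/0.5² ≈ 1421.223 (9× faster decay)
As t → ∞, higher modes decay exponentially faster. The n=1 mode dominates: φ ~ c₁ sin(πx/0.5) e^{-λ₁t}.
Decay rate: λ₁ = 4π²/0.5² ≈ 157.914.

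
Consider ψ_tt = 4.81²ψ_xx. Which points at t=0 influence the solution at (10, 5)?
Domain of dependence: [-14.05, 34.05]. Signals travel at speed 4.81, so data within |x - 10| ≤ 4.81·5 = 24.05 can reach the point.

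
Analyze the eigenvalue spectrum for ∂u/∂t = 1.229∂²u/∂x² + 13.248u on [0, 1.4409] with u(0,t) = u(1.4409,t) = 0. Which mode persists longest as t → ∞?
Eigenvalues: λₙ = 1.229n²π²/1.4409² - 13.248.
First three modes:
  n=1: λ₁ = 1.229π²/1.4409² - 13.248 ≈ -7.406
  n=2: λ₂ = 4.916π²/1.4409² - 13.248 ≈ 10.121
  n=3: λ₃ = 11.061π²/1.4409² - 13.248 ≈ 39.333
Since 1.229π²/1.4409² ≈ 5.842 < 13.248, λ₁ < 0.
The n=1 mode grows fastest (−λₙ is largest for n=1) → dominates.
Asymptotic: u ~ c₁ sin(πx/1.4409) e^{7.406t} (exponential growth at rate −λ₁ ≈ 7.406).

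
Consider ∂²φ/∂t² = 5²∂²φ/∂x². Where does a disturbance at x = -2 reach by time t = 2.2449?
Domain of influence: [-13.2245, 9.2245]. Data at x = -2 spreads outward at speed 5.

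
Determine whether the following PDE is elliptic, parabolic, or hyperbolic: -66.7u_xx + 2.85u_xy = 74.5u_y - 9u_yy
Rewriting in standard form: -66.7u_xx + 2.85u_xy + 9u_yy - 74.5u_y = 0. Coefficients: A = -66.7, B = 2.85, C = 9. B² - 4AC = 2409.3225, which is positive, so the equation is hyperbolic.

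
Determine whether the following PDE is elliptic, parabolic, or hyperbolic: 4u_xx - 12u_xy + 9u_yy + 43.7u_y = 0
Coefficients: A = 4, B = -12, C = 9. B² - 4AC = 0, which is zero, so the equation is parabolic.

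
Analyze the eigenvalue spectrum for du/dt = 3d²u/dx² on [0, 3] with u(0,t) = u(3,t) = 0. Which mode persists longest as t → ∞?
Eigenvalues: λₙ = 3n²π²/3².
First three modes:
  n=1: λ₁ = 3π²/3² ≈ 3.29
  n=2: λ₂ = 12π²/3² ≈ 13.159 (4× faster decay)
  n=3: λ₃ = 27π²/3² ≈ 29.609 (9× faster decay)
As t → ∞, higher modes decay exponentially faster. The n=1 mode dominates: u ~ c₁ sin(πx/3) e^{-λ₁t}.
Decay rate: λ₁ = 3π²/3² ≈ 3.29.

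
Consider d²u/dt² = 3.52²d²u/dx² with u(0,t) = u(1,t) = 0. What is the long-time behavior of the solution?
As t → ∞, u oscillates (no decay). Energy is conserved; the solution oscillates indefinitely as standing waves.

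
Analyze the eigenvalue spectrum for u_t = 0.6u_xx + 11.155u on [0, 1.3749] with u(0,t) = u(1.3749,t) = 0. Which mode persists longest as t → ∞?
Eigenvalues: λₙ = 0.6n²π²/1.3749² - 11.155.
First three modes:
  n=1: λ₁ = 0.6π²/1.3749² - 11.155 ≈ -8.022
  n=2: λ₂ = 2.4π²/1.3749² - 11.155 ≈ 1.376
  n=3: λ₃ = 5.4π²/1.3749² - 11.155 ≈ 17.039
Since 0.6π²/1.3749² ≈ 3.133 < 11.155, λ₁ < 0.
The n=1 mode grows fastest (−λₙ is largest for n=1) → dominates.
Asymptotic: u ~ c₁ sin(πx/1.3749) e^{8.022t} (exponential growth at rate −λ₁ ≈ 8.022).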